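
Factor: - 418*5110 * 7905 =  -16884921900=- 2^2*3^1*5^2*7^1*11^1*17^1*19^1*31^1*73^1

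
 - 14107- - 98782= 84675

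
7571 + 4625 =12196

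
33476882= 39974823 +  - 6497941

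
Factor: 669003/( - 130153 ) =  - 3^1*157^( - 1)*269^1= - 807/157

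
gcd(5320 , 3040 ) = 760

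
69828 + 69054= 138882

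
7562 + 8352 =15914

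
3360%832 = 32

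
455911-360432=95479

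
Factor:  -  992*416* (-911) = 2^10*13^1*31^1*911^1 = 375944192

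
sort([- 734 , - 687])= [ - 734 , - 687]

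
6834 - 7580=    - 746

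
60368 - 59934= 434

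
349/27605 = 349/27605   =  0.01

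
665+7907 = 8572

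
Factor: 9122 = 2^1 * 4561^1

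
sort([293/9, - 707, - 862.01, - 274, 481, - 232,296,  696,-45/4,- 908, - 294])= [ - 908, - 862.01, -707, - 294, - 274, - 232,- 45/4,293/9, 296, 481, 696]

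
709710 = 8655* 82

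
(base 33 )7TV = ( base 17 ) 1CD9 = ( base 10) 8611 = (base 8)20643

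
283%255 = 28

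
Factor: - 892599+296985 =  - 595614 = - 2^1*3^1 * 53^1*1873^1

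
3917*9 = 35253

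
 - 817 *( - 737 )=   602129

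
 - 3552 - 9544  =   - 13096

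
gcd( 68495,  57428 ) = 7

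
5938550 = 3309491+2629059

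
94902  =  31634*3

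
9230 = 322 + 8908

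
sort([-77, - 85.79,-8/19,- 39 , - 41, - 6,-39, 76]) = [ -85.79,  -  77, - 41, - 39, - 39,  -  6, - 8/19, 76] 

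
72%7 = 2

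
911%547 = 364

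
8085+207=8292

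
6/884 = 3/442 = 0.01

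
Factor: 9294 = 2^1*3^1*1549^1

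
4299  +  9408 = 13707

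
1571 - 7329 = - 5758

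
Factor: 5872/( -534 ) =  - 2^3*3^( - 1 )*89^( - 1)*367^1 =- 2936/267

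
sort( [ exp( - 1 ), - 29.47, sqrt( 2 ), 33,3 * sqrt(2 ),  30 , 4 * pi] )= [ - 29.47,exp( - 1), sqrt(2), 3*sqrt( 2 ) , 4*pi, 30, 33 ]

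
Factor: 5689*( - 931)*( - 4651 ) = 24633830809= 7^2*19^1*4651^1*5689^1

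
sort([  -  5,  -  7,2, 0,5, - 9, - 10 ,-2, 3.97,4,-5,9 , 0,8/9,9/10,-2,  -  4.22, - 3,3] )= [ - 10, - 9,-7, - 5, - 5,-4.22, - 3,-2 ,-2, 0,0,8/9,  9/10, 2, 3,3.97,  4,5,  9]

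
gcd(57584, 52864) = 944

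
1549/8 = 1549/8 = 193.62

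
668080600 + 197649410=865730010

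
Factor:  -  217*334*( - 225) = 16307550 = 2^1*3^2*5^2*7^1*31^1*167^1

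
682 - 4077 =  - 3395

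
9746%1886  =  316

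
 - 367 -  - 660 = 293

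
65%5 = 0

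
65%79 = 65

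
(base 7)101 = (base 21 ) 28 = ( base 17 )2G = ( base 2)110010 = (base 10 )50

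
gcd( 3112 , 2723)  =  389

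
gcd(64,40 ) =8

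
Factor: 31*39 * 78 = 94302 = 2^1*3^2*13^2*31^1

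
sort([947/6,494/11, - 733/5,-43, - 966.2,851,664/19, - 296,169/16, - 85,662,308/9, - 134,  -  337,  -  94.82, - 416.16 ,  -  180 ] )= [  -  966.2,- 416.16, - 337,-296, - 180,-733/5,- 134, - 94.82, -85,-43,  169/16, 308/9, 664/19,494/11, 947/6,662, 851]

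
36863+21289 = 58152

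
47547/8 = 47547/8=5943.38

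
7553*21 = 158613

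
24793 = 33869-9076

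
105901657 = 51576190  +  54325467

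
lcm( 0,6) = 0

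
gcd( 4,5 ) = 1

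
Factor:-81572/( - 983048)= 2^( - 1)*11^(-1) * 11171^(-1)*20393^1 = 20393/245762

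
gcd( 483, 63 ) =21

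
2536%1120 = 296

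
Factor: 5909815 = 5^1  *  1181963^1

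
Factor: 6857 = 6857^1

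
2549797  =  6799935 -4250138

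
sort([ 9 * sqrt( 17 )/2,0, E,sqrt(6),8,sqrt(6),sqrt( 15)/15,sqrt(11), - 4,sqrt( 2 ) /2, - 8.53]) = [ - 8.53, - 4,  0, sqrt(15 )/15,sqrt( 2)/2, sqrt ( 6 ),sqrt( 6 ),E,  sqrt( 11), 8,9*sqrt( 17)/2 ]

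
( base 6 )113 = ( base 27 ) 1I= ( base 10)45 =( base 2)101101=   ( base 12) 39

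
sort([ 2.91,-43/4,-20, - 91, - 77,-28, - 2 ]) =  [ - 91,-77, - 28, - 20, - 43/4,-2, 2.91] 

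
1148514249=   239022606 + 909491643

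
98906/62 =1595 + 8/31 = 1595.26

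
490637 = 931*527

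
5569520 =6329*880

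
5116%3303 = 1813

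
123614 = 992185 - 868571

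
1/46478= 1/46478 = 0.00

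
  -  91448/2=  - 45724   =  - 45724.00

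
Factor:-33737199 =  - 3^1*3203^1*3511^1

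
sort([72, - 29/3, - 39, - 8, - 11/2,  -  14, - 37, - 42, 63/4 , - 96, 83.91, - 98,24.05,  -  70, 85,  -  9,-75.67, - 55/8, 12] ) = [ - 98, - 96,- 75.67, - 70,-42,-39, - 37,  -  14,-29/3, - 9,-8,-55/8,  -  11/2,12, 63/4,  24.05,  72, 83.91, 85] 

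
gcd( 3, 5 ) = 1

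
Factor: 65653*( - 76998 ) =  - 5055149694= - 2^1*3^1*7^1*41^1*83^1*113^1*313^1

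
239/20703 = 239/20703 = 0.01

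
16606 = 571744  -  555138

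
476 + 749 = 1225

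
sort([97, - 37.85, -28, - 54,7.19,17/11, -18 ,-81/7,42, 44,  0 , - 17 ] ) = [- 54,  -  37.85, - 28,  -  18,-17 , -81/7,0,17/11,7.19, 42,  44,97]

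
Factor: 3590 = 2^1 * 5^1*359^1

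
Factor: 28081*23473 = 23473^1*28081^1 = 659145313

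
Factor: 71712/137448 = 12/23 =2^2 * 3^1*23^( - 1)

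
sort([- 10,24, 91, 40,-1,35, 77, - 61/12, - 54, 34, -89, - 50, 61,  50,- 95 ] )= [ - 95, -89, - 54,- 50 , - 10, - 61/12,-1,24, 34 , 35 , 40, 50, 61,  77, 91]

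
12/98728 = 3/24682 = 0.00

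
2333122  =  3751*622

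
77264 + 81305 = 158569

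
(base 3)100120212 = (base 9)10525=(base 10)6989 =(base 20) h99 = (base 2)1101101001101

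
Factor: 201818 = 2^1*19^1*47^1*113^1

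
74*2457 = 181818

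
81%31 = 19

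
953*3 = 2859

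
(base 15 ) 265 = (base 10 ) 545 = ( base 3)202012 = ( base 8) 1041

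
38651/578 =66+503/578 = 66.87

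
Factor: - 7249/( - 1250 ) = 2^( - 1 )*5^( - 4 )*11^1*659^1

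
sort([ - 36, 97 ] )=[  -  36,97]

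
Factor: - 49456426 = -2^1*29^1*  151^1*5647^1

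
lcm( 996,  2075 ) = 24900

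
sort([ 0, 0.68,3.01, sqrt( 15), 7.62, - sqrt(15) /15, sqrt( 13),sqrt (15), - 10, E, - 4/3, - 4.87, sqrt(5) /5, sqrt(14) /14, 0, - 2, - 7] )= [ - 10, - 7,-4.87,- 2,  -  4/3, - sqrt(15)/15, 0, 0,sqrt( 14)/14,sqrt(5)/5,0.68, E, 3.01  ,  sqrt( 13),sqrt ( 15), sqrt(15),  7.62]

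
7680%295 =10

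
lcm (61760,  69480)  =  555840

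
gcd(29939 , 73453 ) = 1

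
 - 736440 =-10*73644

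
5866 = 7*838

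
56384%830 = 774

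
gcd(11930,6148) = 2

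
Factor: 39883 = 39883^1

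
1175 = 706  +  469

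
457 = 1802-1345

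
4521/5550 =1507/1850 = 0.81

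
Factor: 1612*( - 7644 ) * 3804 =-2^6*3^2*7^2*13^2*31^1*317^1 = - 46873374912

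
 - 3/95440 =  - 1+ 95437/95440  =  - 0.00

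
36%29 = 7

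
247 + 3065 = 3312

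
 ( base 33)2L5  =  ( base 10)2876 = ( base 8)5474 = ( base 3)10221112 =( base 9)3845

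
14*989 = 13846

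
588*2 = 1176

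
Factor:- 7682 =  - 2^1 * 23^1*167^1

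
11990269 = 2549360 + 9440909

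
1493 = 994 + 499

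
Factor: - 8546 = -2^1*4273^1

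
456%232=224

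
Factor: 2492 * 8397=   2^2*3^3*7^1*89^1*311^1 = 20925324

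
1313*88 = 115544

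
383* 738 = 282654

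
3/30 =1/10 = 0.10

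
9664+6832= 16496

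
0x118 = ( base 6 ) 1144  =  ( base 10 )280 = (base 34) 88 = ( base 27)aa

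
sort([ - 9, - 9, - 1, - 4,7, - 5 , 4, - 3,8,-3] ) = [ - 9, - 9,-5, - 4, - 3, - 3,-1, 4, 7, 8] 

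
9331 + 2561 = 11892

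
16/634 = 8/317=0.03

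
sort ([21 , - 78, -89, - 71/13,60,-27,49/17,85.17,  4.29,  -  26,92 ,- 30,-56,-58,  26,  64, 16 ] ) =[ - 89, - 78, - 58,  -  56, - 30,-27, - 26, - 71/13,49/17, 4.29,16,  21, 26,60,64, 85.17,  92 ] 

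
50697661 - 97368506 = -46670845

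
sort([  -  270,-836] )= [ - 836, - 270]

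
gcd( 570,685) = 5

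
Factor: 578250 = 2^1*3^2*5^3*257^1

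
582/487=582/487 = 1.20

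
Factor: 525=3^1*5^2*7^1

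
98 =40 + 58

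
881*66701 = 58763581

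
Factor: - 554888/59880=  - 139/15 = -3^( -1)*5^( - 1 )*139^1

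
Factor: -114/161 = -2^1 *3^1*7^( - 1)*19^1*23^( - 1 ) 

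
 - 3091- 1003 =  - 4094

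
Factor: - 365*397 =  - 144905 = -5^1*73^1*397^1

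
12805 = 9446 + 3359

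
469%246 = 223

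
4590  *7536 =34590240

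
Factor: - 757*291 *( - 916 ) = 2^2*3^1*97^1*229^1*757^1= 201782892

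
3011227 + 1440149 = 4451376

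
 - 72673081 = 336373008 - 409046089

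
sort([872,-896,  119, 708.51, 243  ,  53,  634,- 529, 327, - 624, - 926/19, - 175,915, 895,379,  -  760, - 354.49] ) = [  -  896, - 760, - 624, - 529, - 354.49, - 175, - 926/19,  53,  119, 243,  327, 379, 634, 708.51,872  ,  895,915 ]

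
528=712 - 184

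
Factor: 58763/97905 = 3^ ( -1 ) * 5^( - 1)  *  61^(-1 )*107^(-1 )*58763^1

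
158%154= 4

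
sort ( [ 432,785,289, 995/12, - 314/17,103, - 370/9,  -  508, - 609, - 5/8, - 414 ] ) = [ - 609, - 508,  -  414, - 370/9, - 314/17, - 5/8,995/12, 103,289,  432,  785]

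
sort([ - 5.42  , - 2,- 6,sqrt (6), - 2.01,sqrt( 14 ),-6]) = [ - 6,  -  6,-5.42,-2.01, - 2, sqrt( 6),sqrt(14)]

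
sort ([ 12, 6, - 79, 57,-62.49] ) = [- 79, - 62.49, 6, 12,57 ] 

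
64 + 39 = 103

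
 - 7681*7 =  - 53767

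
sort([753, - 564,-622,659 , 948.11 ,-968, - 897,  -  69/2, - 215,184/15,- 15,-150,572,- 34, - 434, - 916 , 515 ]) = [ - 968, - 916,-897,-622, - 564, - 434, - 215, - 150, - 69/2, - 34,  -  15, 184/15,  515,572,659,753,948.11]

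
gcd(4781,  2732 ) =683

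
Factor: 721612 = 2^2 * 89^1* 2027^1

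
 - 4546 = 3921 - 8467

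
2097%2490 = 2097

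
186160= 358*520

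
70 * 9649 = 675430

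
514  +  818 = 1332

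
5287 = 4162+1125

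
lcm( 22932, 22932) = 22932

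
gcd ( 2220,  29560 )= 20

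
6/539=6/539 = 0.01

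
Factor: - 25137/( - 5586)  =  9/2 = 2^(-1) * 3^2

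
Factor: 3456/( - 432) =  - 2^3  =  - 8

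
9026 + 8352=17378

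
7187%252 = 131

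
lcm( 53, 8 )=424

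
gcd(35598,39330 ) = 6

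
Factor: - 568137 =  - 3^1*31^1*41^1*149^1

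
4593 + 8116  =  12709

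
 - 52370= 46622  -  98992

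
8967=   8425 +542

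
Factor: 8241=3^1*41^1*67^1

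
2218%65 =8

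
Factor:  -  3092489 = -349^1*8861^1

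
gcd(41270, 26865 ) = 5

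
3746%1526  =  694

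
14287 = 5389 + 8898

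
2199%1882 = 317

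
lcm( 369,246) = 738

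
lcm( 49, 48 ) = 2352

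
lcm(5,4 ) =20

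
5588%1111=33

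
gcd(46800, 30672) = 144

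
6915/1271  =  5 + 560/1271 = 5.44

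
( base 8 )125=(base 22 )3j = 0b1010101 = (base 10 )85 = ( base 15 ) 5a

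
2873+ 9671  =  12544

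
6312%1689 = 1245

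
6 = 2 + 4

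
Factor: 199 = 199^1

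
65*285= 18525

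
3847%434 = 375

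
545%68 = 1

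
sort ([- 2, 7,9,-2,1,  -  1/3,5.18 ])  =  [ - 2, - 2, - 1/3, 1, 5.18,7,9] 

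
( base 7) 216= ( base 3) 11010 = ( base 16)6f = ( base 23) 4J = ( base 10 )111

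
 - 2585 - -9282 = 6697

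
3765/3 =1255 = 1255.00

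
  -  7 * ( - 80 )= 560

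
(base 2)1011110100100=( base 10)6052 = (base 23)BA3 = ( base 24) ac4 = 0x17A4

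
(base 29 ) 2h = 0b1001011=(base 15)50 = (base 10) 75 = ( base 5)300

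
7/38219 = 7/38219  =  0.00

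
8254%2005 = 234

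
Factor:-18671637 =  - 3^1*149^1*41771^1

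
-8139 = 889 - 9028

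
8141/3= 8141/3 = 2713.67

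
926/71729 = 926/71729=0.01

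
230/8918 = 115/4459 = 0.03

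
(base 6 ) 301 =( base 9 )131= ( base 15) 74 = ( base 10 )109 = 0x6D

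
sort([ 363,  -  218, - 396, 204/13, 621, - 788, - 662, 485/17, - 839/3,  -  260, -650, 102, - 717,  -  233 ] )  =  [ - 788,-717, - 662, - 650,-396, - 839/3,  -  260,-233 , - 218,  204/13, 485/17, 102 , 363, 621]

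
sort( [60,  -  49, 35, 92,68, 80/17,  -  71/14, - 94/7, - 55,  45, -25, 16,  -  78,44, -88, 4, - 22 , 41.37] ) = [ - 88, - 78,-55,-49, -25,- 22,-94/7,  -  71/14, 4, 80/17,16,35, 41.37,44, 45,60,  68, 92]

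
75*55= 4125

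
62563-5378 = 57185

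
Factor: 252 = 2^2*3^2*7^1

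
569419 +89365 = 658784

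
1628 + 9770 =11398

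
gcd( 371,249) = 1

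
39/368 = 39/368 = 0.11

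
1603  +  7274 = 8877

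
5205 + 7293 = 12498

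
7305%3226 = 853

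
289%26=3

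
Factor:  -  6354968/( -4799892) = 2^1*3^(-1)*19^1 * 53^( - 1)*7547^ (- 1) * 41809^1 = 1588742/1199973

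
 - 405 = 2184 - 2589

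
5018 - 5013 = 5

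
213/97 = 2 + 19/97 =2.20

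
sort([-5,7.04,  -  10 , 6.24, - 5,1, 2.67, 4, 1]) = [  -  10,-5,-5, 1, 1, 2.67,4,6.24,7.04]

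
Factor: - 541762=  -2^1*13^1*67^1 * 311^1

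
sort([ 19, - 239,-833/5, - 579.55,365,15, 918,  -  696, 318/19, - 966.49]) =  [ - 966.49, - 696 , - 579.55, - 239, - 833/5  ,  15,318/19 , 19, 365, 918]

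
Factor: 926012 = 2^2*231503^1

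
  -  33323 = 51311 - 84634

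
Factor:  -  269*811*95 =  - 5^1*19^1*269^1* 811^1=-20725105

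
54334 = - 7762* (-7)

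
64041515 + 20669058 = 84710573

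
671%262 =147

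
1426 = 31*46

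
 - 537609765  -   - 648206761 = 110596996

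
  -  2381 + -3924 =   -  6305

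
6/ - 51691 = - 1+51685/51691 = - 0.00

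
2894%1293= 308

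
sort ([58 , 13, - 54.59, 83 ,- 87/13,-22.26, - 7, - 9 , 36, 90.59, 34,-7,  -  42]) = [ -54.59,-42, - 22.26  ,-9, - 7, - 7, - 87/13,  13 , 34 , 36,58,83, 90.59]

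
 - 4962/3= -1654 = -1654.00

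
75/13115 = 15/2623  =  0.01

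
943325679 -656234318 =287091361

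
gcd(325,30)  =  5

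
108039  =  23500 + 84539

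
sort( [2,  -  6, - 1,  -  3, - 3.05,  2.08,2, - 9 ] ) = [ - 9,-6,-3.05, - 3, - 1, 2,2,2.08]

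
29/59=29/59= 0.49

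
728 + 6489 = 7217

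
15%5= 0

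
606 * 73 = 44238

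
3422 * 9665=33073630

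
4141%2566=1575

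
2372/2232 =593/558 = 1.06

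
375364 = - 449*( - 836 )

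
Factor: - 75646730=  - 2^1*5^1*7564673^1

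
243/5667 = 81/1889 = 0.04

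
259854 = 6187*42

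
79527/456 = 174 +61/152 = 174.40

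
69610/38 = 34805/19=1831.84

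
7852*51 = 400452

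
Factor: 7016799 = 3^1 *2338933^1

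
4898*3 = 14694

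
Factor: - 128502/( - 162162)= 649/819=3^(-2 )*7^(-1)*11^1*13^( - 1)*59^1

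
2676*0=0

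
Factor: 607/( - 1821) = - 3^( - 1 ) = - 1/3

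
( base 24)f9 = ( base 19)108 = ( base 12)269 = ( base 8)561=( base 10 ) 369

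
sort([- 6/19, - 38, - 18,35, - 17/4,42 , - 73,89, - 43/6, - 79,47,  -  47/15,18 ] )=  [-79, -73 , - 38, - 18, - 43/6, - 17/4,-47/15, - 6/19,18,  35,42,47,89 ] 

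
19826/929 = 21 +317/929 = 21.34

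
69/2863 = 69/2863  =  0.02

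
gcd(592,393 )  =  1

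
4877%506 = 323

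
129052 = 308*419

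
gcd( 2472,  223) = 1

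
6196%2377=1442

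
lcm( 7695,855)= 7695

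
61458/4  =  15364 + 1/2=15364.50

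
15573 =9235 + 6338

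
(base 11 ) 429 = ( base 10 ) 515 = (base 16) 203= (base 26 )JL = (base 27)J2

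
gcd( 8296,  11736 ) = 8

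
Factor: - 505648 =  - 2^4*11^1*13^2*17^1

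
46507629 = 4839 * 9611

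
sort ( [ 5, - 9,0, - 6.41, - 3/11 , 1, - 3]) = [ - 9,- 6.41 , - 3, - 3/11,0, 1 , 5] 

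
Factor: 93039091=31^1*61^1*49201^1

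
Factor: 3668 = 2^2 * 7^1* 131^1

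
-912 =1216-2128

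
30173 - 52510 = -22337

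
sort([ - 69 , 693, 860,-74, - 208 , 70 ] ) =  [ - 208, - 74, - 69, 70, 693, 860]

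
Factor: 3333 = 3^1 * 11^1*101^1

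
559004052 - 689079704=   -  130075652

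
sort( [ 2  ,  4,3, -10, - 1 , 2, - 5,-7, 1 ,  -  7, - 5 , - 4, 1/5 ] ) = [ - 10, - 7, - 7,-5, - 5, - 4, - 1,1/5,1,2,2, 3,4 ]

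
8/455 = 8/455 = 0.02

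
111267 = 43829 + 67438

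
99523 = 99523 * 1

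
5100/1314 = 3+193/219 = 3.88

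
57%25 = 7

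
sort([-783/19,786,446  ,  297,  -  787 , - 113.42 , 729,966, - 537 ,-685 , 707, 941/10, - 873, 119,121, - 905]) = [ - 905, - 873, - 787, - 685, - 537, - 113.42, - 783/19,941/10,119 , 121,297, 446, 707,  729,786,966 ] 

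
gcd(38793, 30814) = 1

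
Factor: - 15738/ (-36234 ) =43/99 = 3^(-2 )*11^ ( - 1)*43^1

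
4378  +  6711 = 11089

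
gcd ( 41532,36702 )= 6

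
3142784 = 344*9136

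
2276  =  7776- 5500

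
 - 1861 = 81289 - 83150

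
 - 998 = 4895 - 5893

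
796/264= 199/66 = 3.02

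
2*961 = 1922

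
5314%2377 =560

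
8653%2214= 2011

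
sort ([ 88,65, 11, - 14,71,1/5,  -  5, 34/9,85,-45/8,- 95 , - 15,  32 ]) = [  -  95, -15, - 14,-45/8 ,-5,1/5,34/9,11,32,65,71,85,88]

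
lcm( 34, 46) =782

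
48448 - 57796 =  - 9348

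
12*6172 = 74064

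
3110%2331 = 779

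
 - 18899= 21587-40486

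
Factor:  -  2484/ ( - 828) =3 = 3^1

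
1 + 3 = 4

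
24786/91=272 + 34/91 = 272.37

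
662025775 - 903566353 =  - 241540578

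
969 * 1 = 969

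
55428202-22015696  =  33412506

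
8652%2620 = 792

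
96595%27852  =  13039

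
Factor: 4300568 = 2^3*31^1*17341^1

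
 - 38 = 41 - 79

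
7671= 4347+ 3324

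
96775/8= 96775/8  =  12096.88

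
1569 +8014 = 9583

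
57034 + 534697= 591731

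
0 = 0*7589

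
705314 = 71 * 9934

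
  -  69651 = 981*(- 71 ) 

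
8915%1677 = 530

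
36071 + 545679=581750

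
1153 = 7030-5877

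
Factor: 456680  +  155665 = 612345 =3^1  *5^1*40823^1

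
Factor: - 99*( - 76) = 2^2*3^2*11^1*19^1 = 7524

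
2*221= 442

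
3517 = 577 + 2940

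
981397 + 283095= 1264492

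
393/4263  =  131/1421 = 0.09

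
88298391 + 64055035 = 152353426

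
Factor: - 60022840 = -2^3*5^1*43^1 * 34897^1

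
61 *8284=505324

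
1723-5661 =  - 3938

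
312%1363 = 312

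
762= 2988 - 2226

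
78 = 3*26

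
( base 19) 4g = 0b1011100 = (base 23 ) 40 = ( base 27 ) 3B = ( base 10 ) 92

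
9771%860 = 311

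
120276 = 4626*26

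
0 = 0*177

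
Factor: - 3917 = - 3917^1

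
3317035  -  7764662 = - 4447627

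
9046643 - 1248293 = 7798350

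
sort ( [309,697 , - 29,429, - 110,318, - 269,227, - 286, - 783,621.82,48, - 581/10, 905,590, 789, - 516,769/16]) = [ - 783, - 516, - 286,-269, - 110, - 581/10, - 29,  48, 769/16,227,309 , 318,429,  590, 621.82, 697, 789,905]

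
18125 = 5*3625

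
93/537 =31/179 = 0.17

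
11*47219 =519409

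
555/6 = 92 + 1/2= 92.50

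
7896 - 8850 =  - 954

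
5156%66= 8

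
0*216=0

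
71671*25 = 1791775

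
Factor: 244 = 2^2*61^1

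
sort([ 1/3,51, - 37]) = [ -37,1/3, 51]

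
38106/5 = 38106/5=7621.20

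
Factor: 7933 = 7933^1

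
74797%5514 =3115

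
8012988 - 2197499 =5815489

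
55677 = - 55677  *( - 1 ) 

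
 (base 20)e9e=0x16a2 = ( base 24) A1A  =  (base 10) 5794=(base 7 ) 22615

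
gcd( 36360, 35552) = 808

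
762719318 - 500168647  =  262550671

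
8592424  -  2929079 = 5663345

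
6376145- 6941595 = - 565450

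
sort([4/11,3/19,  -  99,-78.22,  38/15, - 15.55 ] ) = [ - 99 , - 78.22, - 15.55,3/19 , 4/11,38/15 ]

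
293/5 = 293/5=58.60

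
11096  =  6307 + 4789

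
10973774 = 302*36337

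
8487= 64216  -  55729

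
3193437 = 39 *81883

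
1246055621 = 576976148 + 669079473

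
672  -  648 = 24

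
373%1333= 373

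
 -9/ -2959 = 9/2959 = 0.00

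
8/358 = 4/179  =  0.02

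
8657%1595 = 682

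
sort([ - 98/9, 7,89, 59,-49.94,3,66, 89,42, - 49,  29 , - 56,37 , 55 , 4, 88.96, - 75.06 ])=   [ - 75.06, - 56, - 49.94, - 49, - 98/9, 3, 4,7, 29,37,42,55, 59 , 66 , 88.96, 89,89] 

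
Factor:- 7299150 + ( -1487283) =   -  3^1*17^1*172283^1 = - 8786433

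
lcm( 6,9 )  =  18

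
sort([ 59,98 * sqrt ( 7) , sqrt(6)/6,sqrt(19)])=[ sqrt (6)/6,sqrt(19 ),59, 98*sqrt( 7)]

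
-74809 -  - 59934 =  - 14875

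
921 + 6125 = 7046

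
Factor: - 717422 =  - 2^1*358711^1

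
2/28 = 1/14 = 0.07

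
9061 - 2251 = 6810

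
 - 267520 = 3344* ( - 80)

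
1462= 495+967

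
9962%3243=233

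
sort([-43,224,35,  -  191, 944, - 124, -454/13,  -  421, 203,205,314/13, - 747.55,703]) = [ - 747.55 , -421, - 191, - 124, - 43,  -  454/13, 314/13, 35, 203, 205,  224, 703,944]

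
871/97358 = 871/97358 = 0.01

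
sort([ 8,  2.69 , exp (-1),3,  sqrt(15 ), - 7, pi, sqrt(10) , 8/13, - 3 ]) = [- 7,- 3, exp (- 1), 8/13,2.69, 3,pi, sqrt(10), sqrt(15 ),8 ] 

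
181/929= 181/929  =  0.19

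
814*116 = 94424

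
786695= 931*845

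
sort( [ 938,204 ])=[ 204,938]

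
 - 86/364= - 43/182 = - 0.24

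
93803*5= 469015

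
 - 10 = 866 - 876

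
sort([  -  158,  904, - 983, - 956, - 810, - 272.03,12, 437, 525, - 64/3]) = [ - 983, - 956, - 810, - 272.03,  -  158 , - 64/3, 12 , 437,525,904] 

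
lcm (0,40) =0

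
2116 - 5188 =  - 3072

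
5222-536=4686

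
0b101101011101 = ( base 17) A12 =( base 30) 36t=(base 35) 2d4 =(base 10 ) 2909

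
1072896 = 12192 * 88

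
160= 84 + 76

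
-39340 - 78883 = -118223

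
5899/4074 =1 + 1825/4074 = 1.45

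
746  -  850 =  - 104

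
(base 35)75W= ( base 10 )8782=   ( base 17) 1d6a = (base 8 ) 21116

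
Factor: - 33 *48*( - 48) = 2^8*3^3*11^1 = 76032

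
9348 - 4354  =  4994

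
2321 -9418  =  -7097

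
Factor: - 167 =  - 167^1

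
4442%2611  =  1831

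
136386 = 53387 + 82999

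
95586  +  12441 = 108027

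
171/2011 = 171/2011 = 0.09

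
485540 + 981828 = 1467368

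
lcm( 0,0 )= 0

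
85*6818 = 579530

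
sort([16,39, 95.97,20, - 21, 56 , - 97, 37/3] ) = [ - 97, - 21, 37/3, 16, 20,39, 56, 95.97] 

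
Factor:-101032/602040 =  - 3^(  -  1) * 5^ ( - 1)*29^ ( - 1)*73^1=- 73/435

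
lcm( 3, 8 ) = 24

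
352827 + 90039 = 442866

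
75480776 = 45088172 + 30392604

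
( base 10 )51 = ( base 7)102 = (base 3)1220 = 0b110011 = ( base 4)303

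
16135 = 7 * 2305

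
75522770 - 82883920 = - 7361150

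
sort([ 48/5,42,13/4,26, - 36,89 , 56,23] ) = [ - 36 , 13/4,48/5,23, 26, 42,56 , 89] 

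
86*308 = 26488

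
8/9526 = 4/4763 = 0.00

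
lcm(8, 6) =24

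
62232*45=2800440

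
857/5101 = 857/5101= 0.17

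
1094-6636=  - 5542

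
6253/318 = 19 +211/318 =19.66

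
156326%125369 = 30957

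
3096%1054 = 988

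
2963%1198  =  567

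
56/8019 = 56/8019 = 0.01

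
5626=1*5626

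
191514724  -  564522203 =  - 373007479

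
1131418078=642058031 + 489360047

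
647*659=426373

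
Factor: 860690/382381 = 2^1 *5^1*17^(-1)*83^(-1)*271^ ( - 1) * 86069^1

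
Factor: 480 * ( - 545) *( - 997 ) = 2^5*3^1 * 5^2 * 109^1*997^1= 260815200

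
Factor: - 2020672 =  - 2^6*31573^1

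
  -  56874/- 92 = 28437/46 =618.20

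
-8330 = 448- 8778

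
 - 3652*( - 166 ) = 606232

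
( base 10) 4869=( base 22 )a17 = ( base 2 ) 1001100000101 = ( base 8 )11405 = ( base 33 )4fi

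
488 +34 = 522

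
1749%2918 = 1749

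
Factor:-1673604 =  - 2^2*3^2*46489^1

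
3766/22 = 171+2/11 = 171.18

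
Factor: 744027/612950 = 2^( - 1 )*3^1*5^ ( - 2)*13^( - 1)*263^1 = 789/650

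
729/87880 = 729/87880 = 0.01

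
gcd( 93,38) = 1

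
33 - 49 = -16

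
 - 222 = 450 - 672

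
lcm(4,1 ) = 4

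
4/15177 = 4/15177 = 0.00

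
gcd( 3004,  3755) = 751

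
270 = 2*135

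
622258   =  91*6838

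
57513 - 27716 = 29797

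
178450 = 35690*5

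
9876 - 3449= 6427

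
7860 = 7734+126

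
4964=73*68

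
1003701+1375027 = 2378728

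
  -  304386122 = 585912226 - 890298348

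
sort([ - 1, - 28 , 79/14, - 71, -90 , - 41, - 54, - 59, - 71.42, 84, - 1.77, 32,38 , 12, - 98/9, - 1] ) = [ - 90,-71.42, - 71, - 59, - 54, - 41  , - 28, - 98/9, - 1.77 , - 1, -1,79/14, 12, 32, 38,  84]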